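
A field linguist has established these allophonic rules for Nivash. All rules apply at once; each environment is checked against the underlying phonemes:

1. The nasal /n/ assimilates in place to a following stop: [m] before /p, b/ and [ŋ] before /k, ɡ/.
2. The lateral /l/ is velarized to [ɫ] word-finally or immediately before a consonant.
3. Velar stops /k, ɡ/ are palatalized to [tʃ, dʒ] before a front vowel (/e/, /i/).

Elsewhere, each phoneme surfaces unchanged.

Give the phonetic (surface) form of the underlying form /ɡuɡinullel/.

/ɡ/ (word-initial): rule 3 targets it, but not before a front vowel → unchanged [ɡ].
/u/ (between /ɡ/ and /ɡ/) is unaffected → [u].
Rule 3 applies to /ɡ/ (between /u/ and /i/: before a front vowel) → [dʒ].
/i/ stays [i].
/n/ (between /i/ and /u/) fails the environment for rule 1, so it stays [n].
/u/ (between /n/ and /l/) is unaffected → [u].
Rule 2 applies to /l/ (between /u/ and /l/: word-finally or immediately before a consonant) → [ɫ].
/l/ (between /l/ and /e/): rule 2 targets it, but not word-finally or immediately before a consonant → unchanged [l].
/e/ (between /l/ and /l/): no rule targets it → [e].
Rule 2 applies to /l/ (word-final: word-finally or immediately before a consonant) → [ɫ].

[ɡudʒinuɫleɫ]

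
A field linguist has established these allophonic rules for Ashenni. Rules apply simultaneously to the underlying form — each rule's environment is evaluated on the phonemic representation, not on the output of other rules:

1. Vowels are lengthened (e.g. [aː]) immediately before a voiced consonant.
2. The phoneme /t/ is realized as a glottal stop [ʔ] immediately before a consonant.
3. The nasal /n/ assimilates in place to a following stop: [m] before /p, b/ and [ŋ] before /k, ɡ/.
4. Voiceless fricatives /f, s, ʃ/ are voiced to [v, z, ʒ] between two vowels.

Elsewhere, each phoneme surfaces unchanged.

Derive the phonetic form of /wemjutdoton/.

[weːmjuʔdotoːn]

/w/ (word-initial): no rule targets it → [w].
/e/ meets the environment for rule 1 (before a voiced consonant) → [eː].
/m/ (between /e/ and /j/) is unaffected → [m].
/j/ (between /m/ and /u/) is unaffected → [j].
/u/ (between /j/ and /t/): rule 1 targets it, but not before a voiced consonant → unchanged [u].
/t/ — between /u/ and /d/, immediately before a consonant — surfaces as [ʔ] (rule 2).
/d/ — not in any rule's target class → [d].
/o/ (between /d/ and /t/) is in the target of rule 1 but the environment (before a voiced consonant) is not met → [o].
/t/ — between /o/ and /o/; rule 2 does not apply here → [t].
/o/ — between /t/ and /n/, before a voiced consonant — surfaces as [oː] (rule 1).
/n/ (word-final) is in the target of rule 3 but the environment (before a labial or velar stop) is not met → [n].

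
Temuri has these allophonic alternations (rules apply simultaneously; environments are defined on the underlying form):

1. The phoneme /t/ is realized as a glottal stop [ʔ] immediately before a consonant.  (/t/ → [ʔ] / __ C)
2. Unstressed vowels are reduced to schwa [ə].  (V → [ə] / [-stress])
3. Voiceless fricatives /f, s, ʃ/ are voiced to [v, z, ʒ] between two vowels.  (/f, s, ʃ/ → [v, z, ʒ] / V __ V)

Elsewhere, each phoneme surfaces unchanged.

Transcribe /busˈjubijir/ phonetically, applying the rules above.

[bəsˈjubəjər]

/b/ — not in any rule's target class → [b].
Rule 2 applies to /u/ (between /b/ and /s/: in an unstressed syllable) → [ə].
/s/ — between /u/ and /j/; rule 3 does not apply here → [s].
/j/ (between /s/ and /u/) is unaffected → [j].
/u/ (between /j/ and /b/) fails the environment for rule 2, so it stays [u].
/b/ (between /u/ and /i/): no rule targets it → [b].
Rule 2 applies to /i/ (between /b/ and /j/: in an unstressed syllable) → [ə].
/j/ — not in any rule's target class → [j].
/i/ (between /j/ and /r/): in an unstressed syllable, so rule 2 applies → [ə].
/r/ stays [r].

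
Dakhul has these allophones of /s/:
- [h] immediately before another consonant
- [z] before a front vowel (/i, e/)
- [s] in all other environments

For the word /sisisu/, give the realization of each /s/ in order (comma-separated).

Occurrence 1 (position 1): before a front vowel (/i, e/) → [z].
Occurrence 2 (position 3): before a front vowel (/i, e/) → [z].
Occurrence 3 (position 5): no conditioning environment matches → elsewhere allophone [s].

[z], [z], [s]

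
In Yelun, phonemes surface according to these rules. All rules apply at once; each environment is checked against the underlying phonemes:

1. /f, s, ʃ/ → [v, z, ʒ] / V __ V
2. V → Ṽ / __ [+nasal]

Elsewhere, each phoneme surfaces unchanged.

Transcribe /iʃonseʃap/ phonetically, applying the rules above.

[iʒõnseʒap]

/i/ (word-initial): rule 2 targets it, but not before a nasal consonant → unchanged [i].
/ʃ/ meets the environment for rule 1 (between two vowels) → [ʒ].
/o/ — between /ʃ/ and /n/, before a nasal consonant — surfaces as [õ] (rule 2).
/n/ — not in any rule's target class → [n].
/s/ — between /n/ and /e/; rule 1 does not apply here → [s].
/e/ — between /s/ and /ʃ/; rule 2 does not apply here → [e].
/ʃ/ — between /e/ and /a/, between two vowels — surfaces as [ʒ] (rule 1).
/a/ (between /ʃ/ and /p/): rule 2 targets it, but not before a nasal consonant → unchanged [a].
/p/ (word-final): no rule targets it → [p].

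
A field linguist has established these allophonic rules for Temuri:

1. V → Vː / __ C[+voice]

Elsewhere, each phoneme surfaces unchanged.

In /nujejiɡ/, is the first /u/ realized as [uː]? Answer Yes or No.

/u/ (between /n/ and /j/) occurs before a voiced consonant → [uː] by rule 1.
The actual realization is [uː], which matches [uː].

Yes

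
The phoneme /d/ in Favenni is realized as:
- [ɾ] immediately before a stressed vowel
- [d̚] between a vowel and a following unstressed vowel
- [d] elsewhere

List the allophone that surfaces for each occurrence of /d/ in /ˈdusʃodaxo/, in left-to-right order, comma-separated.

Occurrence 1 (position 1): immediately before a stressed vowel → [ɾ].
Occurrence 2 (position 6): between a vowel and a following unstressed vowel → [d̚].

[ɾ], [d̚]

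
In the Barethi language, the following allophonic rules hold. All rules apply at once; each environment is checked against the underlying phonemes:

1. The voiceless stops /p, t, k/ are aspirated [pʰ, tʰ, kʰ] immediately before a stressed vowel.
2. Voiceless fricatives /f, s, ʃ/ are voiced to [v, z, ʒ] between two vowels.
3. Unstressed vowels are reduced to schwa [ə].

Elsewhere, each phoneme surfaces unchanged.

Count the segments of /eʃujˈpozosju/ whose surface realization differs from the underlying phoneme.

Segments that undergo a rule: /e/ → [ə] (rule 3); /ʃ/ → [ʒ] (rule 2); /u/ → [ə] (rule 3); /p/ → [pʰ] (rule 1); /o/ → [ə] (rule 3); /u/ → [ə] (rule 3).
All other segments surface unchanged.

6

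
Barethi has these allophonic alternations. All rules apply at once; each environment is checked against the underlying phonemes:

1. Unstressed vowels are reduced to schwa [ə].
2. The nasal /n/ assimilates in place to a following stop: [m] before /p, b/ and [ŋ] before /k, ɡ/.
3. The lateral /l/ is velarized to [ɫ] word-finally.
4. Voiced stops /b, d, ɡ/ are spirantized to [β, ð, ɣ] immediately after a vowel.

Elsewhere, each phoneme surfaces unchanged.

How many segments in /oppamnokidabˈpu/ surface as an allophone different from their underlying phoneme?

7

Segments that undergo a rule: /o/ → [ə] (rule 1); /a/ → [ə] (rule 1); /o/ → [ə] (rule 1); /i/ → [ə] (rule 1); /d/ → [ð] (rule 4); /a/ → [ə] (rule 1); /b/ → [β] (rule 4).
All other segments surface unchanged.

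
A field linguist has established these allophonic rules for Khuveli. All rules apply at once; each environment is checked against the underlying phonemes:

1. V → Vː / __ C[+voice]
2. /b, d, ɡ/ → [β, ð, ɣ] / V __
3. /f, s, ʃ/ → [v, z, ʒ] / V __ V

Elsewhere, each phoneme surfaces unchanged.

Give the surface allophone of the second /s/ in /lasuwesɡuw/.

[s]

/s/ (between /e/ and /ɡ/) fails the environment for rule 3, so it stays [s].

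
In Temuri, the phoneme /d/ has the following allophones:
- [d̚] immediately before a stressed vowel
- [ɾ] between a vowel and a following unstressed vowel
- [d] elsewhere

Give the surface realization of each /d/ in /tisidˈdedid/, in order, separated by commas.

[d], [d̚], [ɾ], [d]

Occurrence 1 (position 5): no conditioning environment matches → elsewhere allophone [d].
Occurrence 2 (position 6): immediately before a stressed vowel → [d̚].
Occurrence 3 (position 8): between a vowel and a following unstressed vowel → [ɾ].
Occurrence 4 (position 10): no conditioning environment matches → elsewhere allophone [d].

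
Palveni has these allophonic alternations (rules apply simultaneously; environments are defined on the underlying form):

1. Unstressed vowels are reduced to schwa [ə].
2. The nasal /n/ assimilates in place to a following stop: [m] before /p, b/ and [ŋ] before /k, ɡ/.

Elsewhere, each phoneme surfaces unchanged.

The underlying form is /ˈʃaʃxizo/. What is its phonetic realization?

/ʃ/ (word-initial): no rule targets it → [ʃ].
/a/ (between /ʃ/ and /ʃ/) fails the environment for rule 1, so it stays [a].
/ʃ/ (between /a/ and /x/) is unaffected → [ʃ].
/x/ (between /ʃ/ and /i/) is unaffected → [x].
/i/ (between /x/ and /z/) occurs in an unstressed syllable → [ə] by rule 1.
/z/ stays [z].
Rule 1 applies to /o/ (word-final: in an unstressed syllable) → [ə].

[ˈʃaʃxəzə]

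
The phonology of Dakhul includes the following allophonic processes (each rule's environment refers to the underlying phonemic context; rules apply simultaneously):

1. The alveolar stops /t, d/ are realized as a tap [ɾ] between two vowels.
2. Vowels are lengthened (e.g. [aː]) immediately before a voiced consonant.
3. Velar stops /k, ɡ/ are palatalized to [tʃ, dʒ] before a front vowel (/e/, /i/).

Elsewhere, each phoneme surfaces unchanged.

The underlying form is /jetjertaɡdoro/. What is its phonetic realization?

[jetjeːrtaːɡdoːro]

/j/ (word-initial): no rule targets it → [j].
/e/ (between /j/ and /t/) fails the environment for rule 2, so it stays [e].
/t/ (between /e/ and /j/): rule 1 targets it, but not between two vowels → unchanged [t].
/j/ — not in any rule's target class → [j].
/e/ meets the environment for rule 2 (before a voiced consonant) → [eː].
/r/ (between /e/ and /t/): no rule targets it → [r].
/t/ — between /r/ and /a/; rule 1 does not apply here → [t].
/a/ (between /t/ and /ɡ/): before a voiced consonant, so rule 2 applies → [aː].
/ɡ/ (between /a/ and /d/) fails the environment for rule 3, so it stays [ɡ].
/d/ (between /ɡ/ and /o/) is in the target of rule 1 but the environment (between two vowels) is not met → [d].
/o/ (between /d/ and /r/) occurs before a voiced consonant → [oː] by rule 2.
/r/ stays [r].
/o/ (word-final) is in the target of rule 2 but the environment (before a voiced consonant) is not met → [o].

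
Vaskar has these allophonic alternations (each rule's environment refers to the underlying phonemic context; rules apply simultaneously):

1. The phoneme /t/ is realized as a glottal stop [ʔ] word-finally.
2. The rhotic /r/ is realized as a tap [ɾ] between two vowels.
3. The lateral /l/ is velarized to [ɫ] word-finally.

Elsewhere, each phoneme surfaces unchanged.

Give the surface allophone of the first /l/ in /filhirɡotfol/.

[l]

/l/ (between /i/ and /h/) fails the environment for rule 3, so it stays [l].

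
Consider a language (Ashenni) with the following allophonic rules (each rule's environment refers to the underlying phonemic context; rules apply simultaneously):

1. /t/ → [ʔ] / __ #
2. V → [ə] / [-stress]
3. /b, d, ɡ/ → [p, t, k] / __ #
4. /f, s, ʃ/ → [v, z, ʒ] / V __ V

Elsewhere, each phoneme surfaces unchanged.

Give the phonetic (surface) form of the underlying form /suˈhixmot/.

[səˈhixməʔ]

/s/ (word-initial) fails the environment for rule 4, so it stays [s].
/u/ (between /s/ and /h/) occurs in an unstressed syllable → [ə] by rule 2.
/h/ — not in any rule's target class → [h].
/i/ (between /h/ and /x/): rule 2 targets it, but not in an unstressed syllable → unchanged [i].
/x/ — not in any rule's target class → [x].
/m/ (between /x/ and /o/): no rule targets it → [m].
Rule 2 applies to /o/ (between /m/ and /t/: in an unstressed syllable) → [ə].
Rule 1 applies to /t/ (word-final: word-finally) → [ʔ].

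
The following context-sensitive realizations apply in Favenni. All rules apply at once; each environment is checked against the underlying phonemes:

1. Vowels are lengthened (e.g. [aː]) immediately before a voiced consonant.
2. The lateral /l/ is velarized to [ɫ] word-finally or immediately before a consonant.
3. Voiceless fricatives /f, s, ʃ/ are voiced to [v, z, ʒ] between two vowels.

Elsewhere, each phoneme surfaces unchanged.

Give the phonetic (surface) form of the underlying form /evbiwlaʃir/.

/e/ — word-initial, before a voiced consonant — surfaces as [eː] (rule 1).
Rule 1 applies to /i/ (between /b/ and /w/: before a voiced consonant) → [iː].
/l/ (between /w/ and /a/) is in the target of rule 2 but the environment (word-finally or immediately before a consonant) is not met → [l].
/a/ (between /l/ and /ʃ/) fails the environment for rule 1, so it stays [a].
/ʃ/ (between /a/ and /i/) occurs between two vowels → [ʒ] by rule 3.
/i/ meets the environment for rule 1 (before a voiced consonant) → [iː].

[eːvbiːwlaʒiːr]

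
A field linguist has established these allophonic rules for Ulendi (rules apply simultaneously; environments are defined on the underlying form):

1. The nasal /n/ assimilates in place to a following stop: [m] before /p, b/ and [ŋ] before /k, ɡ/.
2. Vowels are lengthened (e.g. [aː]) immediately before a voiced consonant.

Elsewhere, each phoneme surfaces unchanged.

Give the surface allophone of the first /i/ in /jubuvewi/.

[i]

/i/ (word-final) fails the environment for rule 2, so it stays [i].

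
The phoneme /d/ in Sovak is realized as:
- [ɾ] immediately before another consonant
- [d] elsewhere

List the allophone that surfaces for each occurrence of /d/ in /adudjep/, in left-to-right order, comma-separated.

[d], [ɾ]

Occurrence 1 (position 2): no conditioning environment matches → elsewhere allophone [d].
Occurrence 2 (position 4): immediately before another consonant → [ɾ].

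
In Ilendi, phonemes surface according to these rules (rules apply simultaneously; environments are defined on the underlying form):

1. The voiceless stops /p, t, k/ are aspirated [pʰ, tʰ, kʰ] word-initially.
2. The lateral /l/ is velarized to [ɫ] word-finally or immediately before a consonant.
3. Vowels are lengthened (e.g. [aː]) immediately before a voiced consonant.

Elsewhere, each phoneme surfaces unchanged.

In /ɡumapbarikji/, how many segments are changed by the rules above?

Segments that undergo a rule: /u/ → [uː] (rule 3); /a/ → [aː] (rule 3).
All other segments surface unchanged.

2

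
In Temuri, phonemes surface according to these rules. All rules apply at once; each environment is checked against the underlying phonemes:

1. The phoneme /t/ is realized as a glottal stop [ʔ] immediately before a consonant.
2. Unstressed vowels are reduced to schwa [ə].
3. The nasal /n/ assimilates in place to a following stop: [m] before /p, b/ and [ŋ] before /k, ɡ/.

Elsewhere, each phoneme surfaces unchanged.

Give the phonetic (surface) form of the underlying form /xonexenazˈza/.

[xənəxənəzˈza]

/x/ stays [x].
/o/ (between /x/ and /n/): in an unstressed syllable, so rule 2 applies → [ə].
/n/ (between /o/ and /e/) fails the environment for rule 3, so it stays [n].
/e/ meets the environment for rule 2 (in an unstressed syllable) → [ə].
/x/ (between /e/ and /e/) is unaffected → [x].
/e/ (between /x/ and /n/): in an unstressed syllable, so rule 2 applies → [ə].
/n/ — between /e/ and /a/; rule 3 does not apply here → [n].
/a/ meets the environment for rule 2 (in an unstressed syllable) → [ə].
/z/ (between /a/ and /z/) is unaffected → [z].
/z/ (between /z/ and /a/): no rule targets it → [z].
/a/ (word-final) fails the environment for rule 2, so it stays [a].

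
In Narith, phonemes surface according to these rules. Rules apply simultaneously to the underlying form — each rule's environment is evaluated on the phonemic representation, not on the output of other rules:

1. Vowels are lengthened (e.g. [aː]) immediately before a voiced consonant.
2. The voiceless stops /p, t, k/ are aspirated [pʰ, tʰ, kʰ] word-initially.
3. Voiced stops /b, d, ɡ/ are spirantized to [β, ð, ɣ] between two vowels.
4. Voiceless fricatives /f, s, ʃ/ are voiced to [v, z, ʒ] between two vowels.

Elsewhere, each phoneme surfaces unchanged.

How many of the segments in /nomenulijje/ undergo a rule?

4

Segments that undergo a rule: /o/ → [oː] (rule 1); /e/ → [eː] (rule 1); /u/ → [uː] (rule 1); /i/ → [iː] (rule 1).
All other segments surface unchanged.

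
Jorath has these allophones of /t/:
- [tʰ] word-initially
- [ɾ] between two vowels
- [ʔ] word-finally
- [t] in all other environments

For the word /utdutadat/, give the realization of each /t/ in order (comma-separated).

[t], [ɾ], [ʔ]

Occurrence 1 (position 2): no conditioning environment matches → elsewhere allophone [t].
Occurrence 2 (position 5): between two vowels → [ɾ].
Occurrence 3 (position 9): word-finally → [ʔ].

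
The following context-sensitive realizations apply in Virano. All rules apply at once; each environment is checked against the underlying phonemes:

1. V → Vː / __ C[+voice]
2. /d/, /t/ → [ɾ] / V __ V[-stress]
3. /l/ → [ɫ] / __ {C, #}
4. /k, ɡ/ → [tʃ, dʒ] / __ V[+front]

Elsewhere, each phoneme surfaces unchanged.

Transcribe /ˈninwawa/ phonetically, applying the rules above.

/n/ (word-initial) is unaffected → [n].
Rule 1 applies to /i/ (between /n/ and /n/: before a voiced consonant) → [iː].
/n/ (between /i/ and /w/): no rule targets it → [n].
/w/ stays [w].
Rule 1 applies to /a/ (between /w/ and /w/: before a voiced consonant) → [aː].
/w/ stays [w].
/a/ — word-final; rule 1 does not apply here → [a].

[ˈniːnwaːwa]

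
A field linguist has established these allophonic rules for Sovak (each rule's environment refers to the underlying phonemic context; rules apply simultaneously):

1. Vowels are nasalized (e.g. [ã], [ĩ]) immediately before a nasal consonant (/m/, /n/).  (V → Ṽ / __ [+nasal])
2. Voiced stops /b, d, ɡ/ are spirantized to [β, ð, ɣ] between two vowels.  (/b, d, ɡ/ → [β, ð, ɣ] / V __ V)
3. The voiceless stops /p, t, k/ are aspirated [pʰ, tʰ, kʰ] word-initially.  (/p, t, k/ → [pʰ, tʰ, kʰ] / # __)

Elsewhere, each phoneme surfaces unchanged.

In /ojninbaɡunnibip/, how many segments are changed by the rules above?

4

Segments that undergo a rule: /i/ → [ĩ] (rule 1); /ɡ/ → [ɣ] (rule 2); /u/ → [ũ] (rule 1); /b/ → [β] (rule 2).
All other segments surface unchanged.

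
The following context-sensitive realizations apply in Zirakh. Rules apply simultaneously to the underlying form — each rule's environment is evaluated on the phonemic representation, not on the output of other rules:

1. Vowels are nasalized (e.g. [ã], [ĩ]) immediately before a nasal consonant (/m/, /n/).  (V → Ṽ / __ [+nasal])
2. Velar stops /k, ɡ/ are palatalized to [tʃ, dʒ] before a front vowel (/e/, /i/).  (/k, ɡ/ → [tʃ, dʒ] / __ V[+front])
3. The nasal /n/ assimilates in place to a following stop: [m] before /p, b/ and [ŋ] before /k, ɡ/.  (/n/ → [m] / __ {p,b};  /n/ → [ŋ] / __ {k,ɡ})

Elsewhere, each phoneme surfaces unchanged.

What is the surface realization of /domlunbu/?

[dõmlũmbu]

/d/ (word-initial) is unaffected → [d].
/o/ (between /d/ and /m/) occurs before a nasal consonant → [õ] by rule 1.
/m/ (between /o/ and /l/) is unaffected → [m].
/l/ (between /m/ and /u/) is unaffected → [l].
/u/ (between /l/ and /n/): before a nasal consonant, so rule 1 applies → [ũ].
/n/ — between /u/ and /b/, before a labial or velar stop — surfaces as [m] (rule 3).
/b/ (between /n/ and /u/): no rule targets it → [b].
/u/ — word-final; rule 1 does not apply here → [u].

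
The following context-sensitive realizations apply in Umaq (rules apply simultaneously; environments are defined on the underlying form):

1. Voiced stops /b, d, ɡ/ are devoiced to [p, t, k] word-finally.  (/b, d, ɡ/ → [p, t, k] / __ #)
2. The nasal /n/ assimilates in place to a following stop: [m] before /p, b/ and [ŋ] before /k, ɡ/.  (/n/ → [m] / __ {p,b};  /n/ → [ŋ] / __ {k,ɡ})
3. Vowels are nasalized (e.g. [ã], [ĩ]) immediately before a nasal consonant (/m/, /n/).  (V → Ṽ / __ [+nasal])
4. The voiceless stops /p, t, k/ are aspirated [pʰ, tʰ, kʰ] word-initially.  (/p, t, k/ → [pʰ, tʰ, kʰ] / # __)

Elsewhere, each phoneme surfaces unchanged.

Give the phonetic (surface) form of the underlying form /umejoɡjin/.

[ũmejoɡjĩn]

/u/ (word-initial) occurs before a nasal consonant → [ũ] by rule 3.
/m/ stays [m].
/e/ (between /m/ and /j/) fails the environment for rule 3, so it stays [e].
/j/ (between /e/ and /o/) is unaffected → [j].
/o/ — between /j/ and /ɡ/; rule 3 does not apply here → [o].
/ɡ/ — between /o/ and /j/; rule 1 does not apply here → [ɡ].
/j/ (between /ɡ/ and /i/) is unaffected → [j].
/i/ meets the environment for rule 3 (before a nasal consonant) → [ĩ].
/n/ (word-final): rule 2 targets it, but not before a labial or velar stop → unchanged [n].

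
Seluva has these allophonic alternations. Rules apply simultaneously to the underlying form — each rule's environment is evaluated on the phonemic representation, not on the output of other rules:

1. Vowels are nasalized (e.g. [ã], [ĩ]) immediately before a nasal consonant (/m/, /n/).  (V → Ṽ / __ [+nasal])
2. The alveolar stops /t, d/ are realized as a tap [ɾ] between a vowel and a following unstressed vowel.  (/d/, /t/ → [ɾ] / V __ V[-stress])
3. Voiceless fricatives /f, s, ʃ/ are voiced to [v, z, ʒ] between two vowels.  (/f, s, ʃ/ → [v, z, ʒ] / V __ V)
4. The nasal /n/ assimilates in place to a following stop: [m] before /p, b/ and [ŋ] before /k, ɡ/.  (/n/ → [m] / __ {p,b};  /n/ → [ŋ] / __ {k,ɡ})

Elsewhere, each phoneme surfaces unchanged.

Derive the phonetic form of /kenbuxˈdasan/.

[kẽmbuxˈdazãn]

/k/ — not in any rule's target class → [k].
/e/ — between /k/ and /n/, before a nasal consonant — surfaces as [ẽ] (rule 1).
/n/ meets the environment for rule 4 (before a labial or velar stop) → [m].
/b/ (between /n/ and /u/): no rule targets it → [b].
/u/ (between /b/ and /x/) is in the target of rule 1 but the environment (before a nasal consonant) is not met → [u].
/x/ (between /u/ and /d/): no rule targets it → [x].
/d/ (between /x/ and /a/) fails the environment for rule 2, so it stays [d].
/a/ (between /d/ and /s/) is in the target of rule 1 but the environment (before a nasal consonant) is not met → [a].
/s/ (between /a/ and /a/): between two vowels, so rule 3 applies → [z].
/a/ (between /s/ and /n/): before a nasal consonant, so rule 1 applies → [ã].
/n/ — word-final; rule 4 does not apply here → [n].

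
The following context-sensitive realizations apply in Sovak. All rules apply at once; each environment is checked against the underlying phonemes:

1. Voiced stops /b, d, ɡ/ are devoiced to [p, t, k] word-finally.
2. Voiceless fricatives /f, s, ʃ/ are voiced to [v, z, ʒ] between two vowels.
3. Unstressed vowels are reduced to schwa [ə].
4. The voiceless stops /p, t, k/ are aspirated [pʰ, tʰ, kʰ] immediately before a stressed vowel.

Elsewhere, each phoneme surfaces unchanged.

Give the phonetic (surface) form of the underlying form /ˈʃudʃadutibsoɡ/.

/ʃ/ (word-initial): rule 2 targets it, but not between two vowels → unchanged [ʃ].
/u/ (between /ʃ/ and /d/): rule 3 targets it, but not in an unstressed syllable → unchanged [u].
/d/ — between /u/ and /ʃ/; rule 1 does not apply here → [d].
/ʃ/ (between /d/ and /a/): rule 2 targets it, but not between two vowels → unchanged [ʃ].
Rule 3 applies to /a/ (between /ʃ/ and /d/: in an unstressed syllable) → [ə].
/d/ (between /a/ and /u/) fails the environment for rule 1, so it stays [d].
/u/ (between /d/ and /t/) occurs in an unstressed syllable → [ə] by rule 3.
/t/ (between /u/ and /i/) is in the target of rule 4 but the environment (immediately before a stressed vowel) is not met → [t].
/i/ (between /t/ and /b/): in an unstressed syllable, so rule 3 applies → [ə].
/b/ (between /i/ and /s/) fails the environment for rule 1, so it stays [b].
/s/ (between /b/ and /o/) fails the environment for rule 2, so it stays [s].
/o/ (between /s/ and /ɡ/): in an unstressed syllable, so rule 3 applies → [ə].
/ɡ/ — word-final, word-finally — surfaces as [k] (rule 1).

[ˈʃudʃədətəbsək]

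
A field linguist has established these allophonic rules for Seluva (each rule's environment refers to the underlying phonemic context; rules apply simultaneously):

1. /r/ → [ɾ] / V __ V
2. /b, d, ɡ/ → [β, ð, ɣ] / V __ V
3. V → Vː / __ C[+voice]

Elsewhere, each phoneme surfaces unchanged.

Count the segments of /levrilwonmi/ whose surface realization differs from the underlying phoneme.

3

Segments that undergo a rule: /e/ → [eː] (rule 3); /i/ → [iː] (rule 3); /o/ → [oː] (rule 3).
All other segments surface unchanged.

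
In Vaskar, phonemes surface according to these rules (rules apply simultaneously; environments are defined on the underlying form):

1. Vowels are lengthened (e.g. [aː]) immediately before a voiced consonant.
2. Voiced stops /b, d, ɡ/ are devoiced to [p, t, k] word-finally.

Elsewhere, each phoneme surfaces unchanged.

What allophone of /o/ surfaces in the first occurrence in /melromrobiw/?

/o/ (between /r/ and /m/): before a voiced consonant, so rule 1 applies → [oː].

[oː]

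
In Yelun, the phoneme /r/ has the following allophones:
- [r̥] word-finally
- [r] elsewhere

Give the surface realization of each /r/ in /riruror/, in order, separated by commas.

Occurrence 1 (position 1): no conditioning environment matches → elsewhere allophone [r].
Occurrence 2 (position 3): no conditioning environment matches → elsewhere allophone [r].
Occurrence 3 (position 5): no conditioning environment matches → elsewhere allophone [r].
Occurrence 4 (position 7): word-finally → [r̥].

[r], [r], [r], [r̥]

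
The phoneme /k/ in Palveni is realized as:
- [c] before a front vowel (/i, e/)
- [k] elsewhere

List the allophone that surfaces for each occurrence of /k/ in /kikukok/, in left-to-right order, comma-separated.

Occurrence 1 (position 1): before a front vowel → [c].
Occurrence 2 (position 3): no conditioning environment matches → elsewhere allophone [k].
Occurrence 3 (position 5): no conditioning environment matches → elsewhere allophone [k].
Occurrence 4 (position 7): no conditioning environment matches → elsewhere allophone [k].

[c], [k], [k], [k]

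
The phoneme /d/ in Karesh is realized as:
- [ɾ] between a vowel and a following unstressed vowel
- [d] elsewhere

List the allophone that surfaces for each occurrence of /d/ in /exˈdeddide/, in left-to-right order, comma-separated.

[d], [d], [d], [ɾ]

Occurrence 1 (position 3): no conditioning environment matches → elsewhere allophone [d].
Occurrence 2 (position 5): no conditioning environment matches → elsewhere allophone [d].
Occurrence 3 (position 6): no conditioning environment matches → elsewhere allophone [d].
Occurrence 4 (position 8): between a vowel and a following unstressed vowel → [ɾ].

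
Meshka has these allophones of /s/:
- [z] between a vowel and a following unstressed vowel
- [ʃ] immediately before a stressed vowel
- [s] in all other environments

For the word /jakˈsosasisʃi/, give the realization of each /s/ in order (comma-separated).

Occurrence 1 (position 4): immediately before a stressed vowel → [ʃ].
Occurrence 2 (position 6): between a vowel and a following unstressed vowel → [z].
Occurrence 3 (position 8): between a vowel and a following unstressed vowel → [z].
Occurrence 4 (position 10): no conditioning environment matches → elsewhere allophone [s].

[ʃ], [z], [z], [s]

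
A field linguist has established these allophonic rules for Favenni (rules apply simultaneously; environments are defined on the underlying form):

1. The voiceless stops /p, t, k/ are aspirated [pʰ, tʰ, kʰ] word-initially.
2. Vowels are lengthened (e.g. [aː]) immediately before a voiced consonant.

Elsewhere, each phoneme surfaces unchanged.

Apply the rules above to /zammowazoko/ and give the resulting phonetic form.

[zaːmmoːwaːzoko]

/z/ (word-initial) is unaffected → [z].
Rule 2 applies to /a/ (between /z/ and /m/: before a voiced consonant) → [aː].
/m/ — not in any rule's target class → [m].
/m/ (between /m/ and /o/): no rule targets it → [m].
/o/ — between /m/ and /w/, before a voiced consonant — surfaces as [oː] (rule 2).
/w/ stays [w].
Rule 2 applies to /a/ (between /w/ and /z/: before a voiced consonant) → [aː].
/z/ (between /a/ and /o/): no rule targets it → [z].
/o/ (between /z/ and /k/): rule 2 targets it, but not before a voiced consonant → unchanged [o].
/k/ (between /o/ and /o/) fails the environment for rule 1, so it stays [k].
/o/ (word-final) is in the target of rule 2 but the environment (before a voiced consonant) is not met → [o].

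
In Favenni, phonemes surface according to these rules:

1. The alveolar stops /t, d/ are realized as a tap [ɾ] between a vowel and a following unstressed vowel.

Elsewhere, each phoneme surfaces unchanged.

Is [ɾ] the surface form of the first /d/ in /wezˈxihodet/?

Yes

/d/ (between /o/ and /e/) occurs between a vowel and a following unstressed vowel → [ɾ] by rule 1.
The actual realization is [ɾ], which matches [ɾ].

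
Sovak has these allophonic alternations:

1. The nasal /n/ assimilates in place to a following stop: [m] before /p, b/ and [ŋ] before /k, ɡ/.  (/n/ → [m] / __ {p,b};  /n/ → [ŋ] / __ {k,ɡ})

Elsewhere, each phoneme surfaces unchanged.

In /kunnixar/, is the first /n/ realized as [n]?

/n/ (between /u/ and /n/): rule 1 targets it, but not before a labial or velar stop → unchanged [n].
The actual realization is [n], which matches [n].

Yes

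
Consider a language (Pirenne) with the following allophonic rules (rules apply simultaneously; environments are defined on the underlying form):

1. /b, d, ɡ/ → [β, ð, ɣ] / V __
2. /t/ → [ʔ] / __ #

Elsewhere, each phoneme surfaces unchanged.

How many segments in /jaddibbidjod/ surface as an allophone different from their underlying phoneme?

Segments that undergo a rule: /d/ → [ð] (rule 1); /b/ → [β] (rule 1); /d/ → [ð] (rule 1); /d/ → [ð] (rule 1).
All other segments surface unchanged.

4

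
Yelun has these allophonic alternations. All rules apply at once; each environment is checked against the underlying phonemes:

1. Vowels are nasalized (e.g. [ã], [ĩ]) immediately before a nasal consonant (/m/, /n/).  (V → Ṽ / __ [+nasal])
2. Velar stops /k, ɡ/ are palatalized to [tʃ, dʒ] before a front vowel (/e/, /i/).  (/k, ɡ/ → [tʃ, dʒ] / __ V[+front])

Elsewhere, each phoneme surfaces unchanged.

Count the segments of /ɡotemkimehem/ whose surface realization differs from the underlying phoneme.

4

Segments that undergo a rule: /e/ → [ẽ] (rule 1); /k/ → [tʃ] (rule 2); /i/ → [ĩ] (rule 1); /e/ → [ẽ] (rule 1).
All other segments surface unchanged.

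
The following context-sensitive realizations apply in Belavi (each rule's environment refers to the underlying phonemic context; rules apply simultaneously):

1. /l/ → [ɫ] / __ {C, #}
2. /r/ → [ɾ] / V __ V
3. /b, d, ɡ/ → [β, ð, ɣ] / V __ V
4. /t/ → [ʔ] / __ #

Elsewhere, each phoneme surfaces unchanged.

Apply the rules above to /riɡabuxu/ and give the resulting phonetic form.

[riɣaβuxu]

/r/ (word-initial): rule 2 targets it, but not between two vowels → unchanged [r].
Rule 3 applies to /ɡ/ (between /i/ and /a/: between two vowels) → [ɣ].
/b/ meets the environment for rule 3 (between two vowels) → [β].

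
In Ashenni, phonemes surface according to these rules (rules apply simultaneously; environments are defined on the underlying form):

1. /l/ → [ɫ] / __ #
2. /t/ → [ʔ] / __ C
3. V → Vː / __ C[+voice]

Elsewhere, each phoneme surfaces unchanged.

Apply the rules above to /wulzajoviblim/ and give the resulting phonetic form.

[wuːlzaːjoːviːbliːm]

/w/ — not in any rule's target class → [w].
Rule 3 applies to /u/ (between /w/ and /l/: before a voiced consonant) → [uː].
/l/ — between /u/ and /z/; rule 1 does not apply here → [l].
/z/ (between /l/ and /a/) is unaffected → [z].
Rule 3 applies to /a/ (between /z/ and /j/: before a voiced consonant) → [aː].
/j/ — not in any rule's target class → [j].
Rule 3 applies to /o/ (between /j/ and /v/: before a voiced consonant) → [oː].
/v/ — not in any rule's target class → [v].
/i/ (between /v/ and /b/): before a voiced consonant, so rule 3 applies → [iː].
/b/ stays [b].
/l/ (between /b/ and /i/) is in the target of rule 1 but the environment (word-finally) is not met → [l].
/i/ (between /l/ and /m/) occurs before a voiced consonant → [iː] by rule 3.
/m/ (word-final) is unaffected → [m].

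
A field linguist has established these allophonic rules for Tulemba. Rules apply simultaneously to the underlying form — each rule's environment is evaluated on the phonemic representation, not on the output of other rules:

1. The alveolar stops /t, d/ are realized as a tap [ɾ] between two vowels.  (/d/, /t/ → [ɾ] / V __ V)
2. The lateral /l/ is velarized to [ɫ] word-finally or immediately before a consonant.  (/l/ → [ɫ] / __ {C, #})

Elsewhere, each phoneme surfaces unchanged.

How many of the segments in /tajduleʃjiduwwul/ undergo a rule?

Segments that undergo a rule: /d/ → [ɾ] (rule 1); /l/ → [ɫ] (rule 2).
All other segments surface unchanged.

2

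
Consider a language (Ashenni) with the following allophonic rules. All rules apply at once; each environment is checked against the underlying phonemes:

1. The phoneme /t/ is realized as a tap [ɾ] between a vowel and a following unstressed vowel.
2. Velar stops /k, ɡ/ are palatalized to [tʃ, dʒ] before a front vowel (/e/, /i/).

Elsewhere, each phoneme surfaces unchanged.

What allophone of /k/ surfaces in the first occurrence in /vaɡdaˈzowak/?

/k/ (word-final) fails the environment for rule 2, so it stays [k].

[k]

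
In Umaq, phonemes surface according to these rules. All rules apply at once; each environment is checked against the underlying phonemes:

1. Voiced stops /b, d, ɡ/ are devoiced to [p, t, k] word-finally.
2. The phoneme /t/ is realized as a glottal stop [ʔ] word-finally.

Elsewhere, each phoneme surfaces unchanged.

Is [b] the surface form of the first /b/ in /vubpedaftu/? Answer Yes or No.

Yes

/b/ (between /u/ and /p/): rule 1 targets it, but not word-finally → unchanged [b].
The actual realization is [b], which matches [b].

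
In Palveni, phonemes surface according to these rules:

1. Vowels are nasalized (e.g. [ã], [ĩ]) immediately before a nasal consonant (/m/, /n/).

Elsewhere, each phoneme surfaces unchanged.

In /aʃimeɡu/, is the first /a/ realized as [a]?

/a/ (word-initial) fails the environment for rule 1, so it stays [a].
The actual realization is [a], which matches [a].

Yes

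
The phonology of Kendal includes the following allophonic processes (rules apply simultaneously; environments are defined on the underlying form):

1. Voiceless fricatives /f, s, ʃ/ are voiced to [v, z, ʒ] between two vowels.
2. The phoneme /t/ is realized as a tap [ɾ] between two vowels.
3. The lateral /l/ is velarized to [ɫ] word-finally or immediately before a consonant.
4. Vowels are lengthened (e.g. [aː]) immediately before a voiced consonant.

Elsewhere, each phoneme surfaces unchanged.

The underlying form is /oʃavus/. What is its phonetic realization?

/o/ (word-initial) is in the target of rule 4 but the environment (before a voiced consonant) is not met → [o].
/ʃ/ meets the environment for rule 1 (between two vowels) → [ʒ].
Rule 4 applies to /a/ (between /ʃ/ and /v/: before a voiced consonant) → [aː].
/v/ (between /a/ and /u/): no rule targets it → [v].
/u/ (between /v/ and /s/): rule 4 targets it, but not before a voiced consonant → unchanged [u].
/s/ (word-final) fails the environment for rule 1, so it stays [s].

[oʒaːvus]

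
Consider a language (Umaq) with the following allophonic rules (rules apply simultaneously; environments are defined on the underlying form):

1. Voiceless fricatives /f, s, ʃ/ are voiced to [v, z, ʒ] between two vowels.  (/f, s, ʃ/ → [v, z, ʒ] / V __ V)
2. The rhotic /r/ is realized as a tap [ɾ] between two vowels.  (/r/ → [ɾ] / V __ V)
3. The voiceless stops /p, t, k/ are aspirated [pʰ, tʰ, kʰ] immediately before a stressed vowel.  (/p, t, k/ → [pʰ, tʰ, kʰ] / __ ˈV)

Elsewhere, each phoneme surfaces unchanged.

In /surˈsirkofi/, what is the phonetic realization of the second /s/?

/s/ (between /r/ and /i/) is in the target of rule 1 but the environment (between two vowels) is not met → [s].

[s]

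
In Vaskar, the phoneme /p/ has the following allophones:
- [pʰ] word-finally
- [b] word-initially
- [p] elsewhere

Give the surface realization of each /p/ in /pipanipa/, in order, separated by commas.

Occurrence 1 (position 1): word-initially → [b].
Occurrence 2 (position 3): no conditioning environment matches → elsewhere allophone [p].
Occurrence 3 (position 7): no conditioning environment matches → elsewhere allophone [p].

[b], [p], [p]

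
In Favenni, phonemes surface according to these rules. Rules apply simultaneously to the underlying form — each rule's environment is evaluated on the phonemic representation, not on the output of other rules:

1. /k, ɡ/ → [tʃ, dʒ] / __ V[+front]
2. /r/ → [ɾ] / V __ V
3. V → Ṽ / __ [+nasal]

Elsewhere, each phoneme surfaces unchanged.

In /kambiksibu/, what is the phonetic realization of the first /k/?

[k]

/k/ (word-initial) is in the target of rule 1 but the environment (before a front vowel) is not met → [k].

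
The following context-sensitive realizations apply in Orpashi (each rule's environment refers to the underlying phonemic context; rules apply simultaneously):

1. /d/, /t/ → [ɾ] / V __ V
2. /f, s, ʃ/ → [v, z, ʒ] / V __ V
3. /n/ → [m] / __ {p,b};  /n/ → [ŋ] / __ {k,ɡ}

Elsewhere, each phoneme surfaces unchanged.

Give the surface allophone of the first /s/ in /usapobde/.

/s/ (between /u/ and /a/) occurs between two vowels → [z] by rule 2.

[z]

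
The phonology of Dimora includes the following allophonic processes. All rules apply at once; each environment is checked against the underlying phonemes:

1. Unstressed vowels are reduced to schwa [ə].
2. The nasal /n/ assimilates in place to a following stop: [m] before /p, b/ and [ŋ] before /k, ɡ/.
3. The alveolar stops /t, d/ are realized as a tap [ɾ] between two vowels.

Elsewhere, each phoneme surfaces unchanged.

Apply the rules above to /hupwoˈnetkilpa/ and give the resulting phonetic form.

/u/ (between /h/ and /p/) occurs in an unstressed syllable → [ə] by rule 1.
/o/ (between /w/ and /n/) occurs in an unstressed syllable → [ə] by rule 1.
/n/ (between /o/ and /e/) is in the target of rule 2 but the environment (before a labial or velar stop) is not met → [n].
/e/ — between /n/ and /t/; rule 1 does not apply here → [e].
/t/ — between /e/ and /k/; rule 3 does not apply here → [t].
/i/ (between /k/ and /l/): in an unstressed syllable, so rule 1 applies → [ə].
/a/ — word-final, in an unstressed syllable — surfaces as [ə] (rule 1).

[həpwəˈnetkəlpə]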